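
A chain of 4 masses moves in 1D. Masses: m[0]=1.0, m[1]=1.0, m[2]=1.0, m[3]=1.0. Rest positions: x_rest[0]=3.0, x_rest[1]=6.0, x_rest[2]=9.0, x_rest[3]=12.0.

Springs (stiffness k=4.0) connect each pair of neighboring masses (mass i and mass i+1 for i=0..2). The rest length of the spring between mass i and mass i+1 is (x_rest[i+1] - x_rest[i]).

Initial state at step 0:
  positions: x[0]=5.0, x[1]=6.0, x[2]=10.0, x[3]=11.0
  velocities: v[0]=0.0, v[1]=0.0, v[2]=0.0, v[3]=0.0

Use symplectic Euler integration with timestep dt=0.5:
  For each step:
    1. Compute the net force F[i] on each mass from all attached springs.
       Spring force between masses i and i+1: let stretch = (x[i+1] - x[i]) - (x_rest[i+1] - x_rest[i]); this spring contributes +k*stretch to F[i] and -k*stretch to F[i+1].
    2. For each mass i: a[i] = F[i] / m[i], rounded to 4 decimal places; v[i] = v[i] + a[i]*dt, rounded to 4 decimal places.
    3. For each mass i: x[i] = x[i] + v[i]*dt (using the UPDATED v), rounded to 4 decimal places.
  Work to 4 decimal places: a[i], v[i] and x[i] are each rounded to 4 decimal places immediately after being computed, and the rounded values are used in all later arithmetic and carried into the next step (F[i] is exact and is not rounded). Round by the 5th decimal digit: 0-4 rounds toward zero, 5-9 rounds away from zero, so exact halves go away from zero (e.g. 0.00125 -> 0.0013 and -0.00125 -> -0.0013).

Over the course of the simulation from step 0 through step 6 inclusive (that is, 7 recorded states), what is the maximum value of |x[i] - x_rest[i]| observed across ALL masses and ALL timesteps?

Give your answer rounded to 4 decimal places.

Step 0: x=[5.0000 6.0000 10.0000 11.0000] v=[0.0000 0.0000 0.0000 0.0000]
Step 1: x=[3.0000 9.0000 7.0000 13.0000] v=[-4.0000 6.0000 -6.0000 4.0000]
Step 2: x=[4.0000 4.0000 12.0000 12.0000] v=[2.0000 -10.0000 10.0000 -2.0000]
Step 3: x=[2.0000 7.0000 9.0000 14.0000] v=[-4.0000 6.0000 -6.0000 4.0000]
Step 4: x=[2.0000 7.0000 9.0000 14.0000] v=[0.0000 0.0000 0.0000 0.0000]
Step 5: x=[4.0000 4.0000 12.0000 12.0000] v=[4.0000 -6.0000 6.0000 -4.0000]
Step 6: x=[3.0000 9.0000 7.0000 13.0000] v=[-2.0000 10.0000 -10.0000 2.0000]
Max displacement = 3.0000

Answer: 3.0000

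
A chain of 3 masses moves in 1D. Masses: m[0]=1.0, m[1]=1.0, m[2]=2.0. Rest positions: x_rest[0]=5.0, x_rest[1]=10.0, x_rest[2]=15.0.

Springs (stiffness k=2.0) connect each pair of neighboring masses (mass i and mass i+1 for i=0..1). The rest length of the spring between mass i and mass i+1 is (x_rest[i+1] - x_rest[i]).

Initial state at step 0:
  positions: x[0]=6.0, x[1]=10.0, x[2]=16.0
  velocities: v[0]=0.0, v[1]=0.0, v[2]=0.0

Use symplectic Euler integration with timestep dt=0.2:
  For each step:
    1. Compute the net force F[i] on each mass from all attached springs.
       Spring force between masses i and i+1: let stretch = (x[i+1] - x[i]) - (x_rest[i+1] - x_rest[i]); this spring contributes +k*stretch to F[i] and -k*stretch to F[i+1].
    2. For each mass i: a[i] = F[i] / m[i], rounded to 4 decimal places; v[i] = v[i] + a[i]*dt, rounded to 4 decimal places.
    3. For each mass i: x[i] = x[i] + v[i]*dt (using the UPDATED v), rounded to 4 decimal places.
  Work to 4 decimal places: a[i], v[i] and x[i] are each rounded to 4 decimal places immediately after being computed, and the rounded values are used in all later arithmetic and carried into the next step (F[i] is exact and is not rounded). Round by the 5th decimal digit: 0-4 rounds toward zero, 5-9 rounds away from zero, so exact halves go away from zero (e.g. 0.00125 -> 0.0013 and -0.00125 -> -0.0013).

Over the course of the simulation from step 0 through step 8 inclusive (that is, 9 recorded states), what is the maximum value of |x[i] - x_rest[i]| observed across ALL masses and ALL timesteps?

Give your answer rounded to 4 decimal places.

Step 0: x=[6.0000 10.0000 16.0000] v=[0.0000 0.0000 0.0000]
Step 1: x=[5.9200 10.1600 15.9600] v=[-0.4000 0.8000 -0.2000]
Step 2: x=[5.7792 10.4448 15.8880] v=[-0.7040 1.4240 -0.3600]
Step 3: x=[5.6116 10.7918 15.7983] v=[-0.8378 1.7350 -0.4486]
Step 4: x=[5.4585 11.1249 15.7083] v=[-0.7657 1.6655 -0.4499]
Step 5: x=[5.3587 11.3714 15.6350] v=[-0.4991 1.2323 -0.3666]
Step 6: x=[5.3399 11.4779 15.5911] v=[-0.0940 0.5327 -0.2193]
Step 7: x=[5.4121 11.4225 15.5827] v=[0.3612 -0.2772 -0.0419]
Step 8: x=[5.5652 11.2190 15.6079] v=[0.7654 -1.0173 0.1261]
Max displacement = 1.4779

Answer: 1.4779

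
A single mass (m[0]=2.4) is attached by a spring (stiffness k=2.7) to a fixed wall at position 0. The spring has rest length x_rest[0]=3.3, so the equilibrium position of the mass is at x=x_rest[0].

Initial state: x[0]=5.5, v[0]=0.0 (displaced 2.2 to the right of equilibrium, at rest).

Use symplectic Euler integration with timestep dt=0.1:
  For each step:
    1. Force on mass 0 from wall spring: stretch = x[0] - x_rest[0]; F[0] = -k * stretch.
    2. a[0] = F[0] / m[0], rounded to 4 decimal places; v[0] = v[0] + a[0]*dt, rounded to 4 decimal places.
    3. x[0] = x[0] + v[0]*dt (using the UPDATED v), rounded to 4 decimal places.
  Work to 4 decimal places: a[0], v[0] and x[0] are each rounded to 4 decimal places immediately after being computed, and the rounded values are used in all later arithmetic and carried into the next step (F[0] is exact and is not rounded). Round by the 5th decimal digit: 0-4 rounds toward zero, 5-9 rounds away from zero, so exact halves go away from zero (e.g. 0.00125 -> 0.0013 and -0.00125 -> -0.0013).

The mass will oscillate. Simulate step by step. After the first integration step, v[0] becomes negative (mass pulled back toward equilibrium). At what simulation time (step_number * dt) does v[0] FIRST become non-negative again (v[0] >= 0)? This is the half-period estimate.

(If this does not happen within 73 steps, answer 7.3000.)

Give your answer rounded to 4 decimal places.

Answer: 3.0000

Derivation:
Step 0: x=[5.5000] v=[0.0000]
Step 1: x=[5.4753] v=[-0.2475]
Step 2: x=[5.4261] v=[-0.4922]
Step 3: x=[5.3530] v=[-0.7314]
Step 4: x=[5.2568] v=[-0.9624]
Step 5: x=[5.1386] v=[-1.1825]
Step 6: x=[4.9997] v=[-1.3893]
Step 7: x=[4.8417] v=[-1.5805]
Step 8: x=[4.6663] v=[-1.7539]
Step 9: x=[4.4755] v=[-1.9076]
Step 10: x=[4.2715] v=[-2.0398]
Step 11: x=[4.0566] v=[-2.1491]
Step 12: x=[3.8332] v=[-2.2342]
Step 13: x=[3.6038] v=[-2.2942]
Step 14: x=[3.3710] v=[-2.3284]
Step 15: x=[3.1374] v=[-2.3364]
Step 16: x=[2.9056] v=[-2.3181]
Step 17: x=[2.6782] v=[-2.2737]
Step 18: x=[2.4578] v=[-2.2038]
Step 19: x=[2.2469] v=[-2.1091]
Step 20: x=[2.0478] v=[-1.9906]
Step 21: x=[1.8628] v=[-1.8497]
Step 22: x=[1.6940] v=[-1.6880]
Step 23: x=[1.5433] v=[-1.5073]
Step 24: x=[1.4123] v=[-1.3097]
Step 25: x=[1.3026] v=[-1.0973]
Step 26: x=[1.2153] v=[-0.8726]
Step 27: x=[1.1515] v=[-0.6381]
Step 28: x=[1.1119] v=[-0.3964]
Step 29: x=[1.0969] v=[-0.1502]
Step 30: x=[1.1067] v=[0.0977]
First v>=0 after going negative at step 30, time=3.0000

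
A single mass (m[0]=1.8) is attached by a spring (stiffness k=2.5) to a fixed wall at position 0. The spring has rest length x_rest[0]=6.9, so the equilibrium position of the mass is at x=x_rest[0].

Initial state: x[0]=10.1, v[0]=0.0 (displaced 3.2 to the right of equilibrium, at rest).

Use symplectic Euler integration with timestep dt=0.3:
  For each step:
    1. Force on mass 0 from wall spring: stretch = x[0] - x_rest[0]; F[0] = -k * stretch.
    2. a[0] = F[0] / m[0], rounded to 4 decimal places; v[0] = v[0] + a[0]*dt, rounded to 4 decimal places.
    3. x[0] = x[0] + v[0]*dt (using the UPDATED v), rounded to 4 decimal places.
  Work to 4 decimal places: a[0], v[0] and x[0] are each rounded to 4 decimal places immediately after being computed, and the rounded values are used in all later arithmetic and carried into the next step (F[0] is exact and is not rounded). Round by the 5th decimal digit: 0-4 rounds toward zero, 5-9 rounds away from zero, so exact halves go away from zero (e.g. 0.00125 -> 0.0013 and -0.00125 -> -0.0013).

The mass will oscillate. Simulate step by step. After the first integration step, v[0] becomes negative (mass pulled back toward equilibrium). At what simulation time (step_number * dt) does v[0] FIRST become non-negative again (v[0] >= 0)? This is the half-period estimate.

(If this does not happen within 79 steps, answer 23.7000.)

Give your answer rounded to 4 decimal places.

Step 0: x=[10.1000] v=[0.0000]
Step 1: x=[9.7000] v=[-1.3333]
Step 2: x=[8.9500] v=[-2.5000]
Step 3: x=[7.9437] v=[-3.3542]
Step 4: x=[6.8070] v=[-3.7891]
Step 5: x=[5.6819] v=[-3.7503]
Step 6: x=[4.7091] v=[-3.2428]
Step 7: x=[4.0101] v=[-2.3299]
Step 8: x=[3.6724] v=[-1.1258]
Step 9: x=[3.7381] v=[0.2190]
First v>=0 after going negative at step 9, time=2.7000

Answer: 2.7000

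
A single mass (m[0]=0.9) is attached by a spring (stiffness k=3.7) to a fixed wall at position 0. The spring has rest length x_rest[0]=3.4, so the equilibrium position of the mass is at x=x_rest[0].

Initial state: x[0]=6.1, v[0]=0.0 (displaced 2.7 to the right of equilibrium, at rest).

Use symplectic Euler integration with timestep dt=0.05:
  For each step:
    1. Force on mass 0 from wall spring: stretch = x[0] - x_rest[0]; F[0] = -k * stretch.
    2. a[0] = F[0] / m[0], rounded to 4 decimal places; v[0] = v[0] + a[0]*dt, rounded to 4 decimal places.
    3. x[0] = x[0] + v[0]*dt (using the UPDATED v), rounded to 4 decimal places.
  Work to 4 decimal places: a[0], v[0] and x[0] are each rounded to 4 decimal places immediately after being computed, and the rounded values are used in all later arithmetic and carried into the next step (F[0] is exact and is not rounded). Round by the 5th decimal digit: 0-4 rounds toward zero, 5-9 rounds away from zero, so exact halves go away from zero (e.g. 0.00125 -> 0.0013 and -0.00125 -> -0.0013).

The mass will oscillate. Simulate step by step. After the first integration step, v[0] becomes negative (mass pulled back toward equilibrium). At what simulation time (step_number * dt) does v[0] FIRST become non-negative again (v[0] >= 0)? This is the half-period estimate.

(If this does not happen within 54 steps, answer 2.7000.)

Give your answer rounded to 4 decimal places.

Answer: 1.5500

Derivation:
Step 0: x=[6.1000] v=[0.0000]
Step 1: x=[6.0723] v=[-0.5550]
Step 2: x=[6.0171] v=[-1.1043]
Step 3: x=[5.9350] v=[-1.6423]
Step 4: x=[5.8268] v=[-2.1634]
Step 5: x=[5.6937] v=[-2.6622]
Step 6: x=[5.5370] v=[-3.1337]
Step 7: x=[5.3584] v=[-3.5730]
Step 8: x=[5.1596] v=[-3.9756]
Step 9: x=[4.9427] v=[-4.3373]
Step 10: x=[4.7100] v=[-4.6544]
Step 11: x=[4.4638] v=[-4.9237]
Step 12: x=[4.2067] v=[-5.1424]
Step 13: x=[3.9413] v=[-5.3082]
Step 14: x=[3.6703] v=[-5.4195]
Step 15: x=[3.3965] v=[-5.4751]
Step 16: x=[3.1228] v=[-5.4744]
Step 17: x=[2.8519] v=[-5.4174]
Step 18: x=[2.5867] v=[-5.3047]
Step 19: x=[2.3298] v=[-5.1375]
Step 20: x=[2.0839] v=[-4.9175]
Step 21: x=[1.8516] v=[-4.6470]
Step 22: x=[1.6352] v=[-4.3287]
Step 23: x=[1.4369] v=[-3.9659]
Step 24: x=[1.2588] v=[-3.5624]
Step 25: x=[1.1027] v=[-3.1223]
Step 26: x=[0.9702] v=[-2.6501]
Step 27: x=[0.8627] v=[-2.1506]
Step 28: x=[0.7813] v=[-1.6290]
Step 29: x=[0.7268] v=[-1.0907]
Step 30: x=[0.6997] v=[-0.5412]
Step 31: x=[0.7004] v=[0.0139]
First v>=0 after going negative at step 31, time=1.5500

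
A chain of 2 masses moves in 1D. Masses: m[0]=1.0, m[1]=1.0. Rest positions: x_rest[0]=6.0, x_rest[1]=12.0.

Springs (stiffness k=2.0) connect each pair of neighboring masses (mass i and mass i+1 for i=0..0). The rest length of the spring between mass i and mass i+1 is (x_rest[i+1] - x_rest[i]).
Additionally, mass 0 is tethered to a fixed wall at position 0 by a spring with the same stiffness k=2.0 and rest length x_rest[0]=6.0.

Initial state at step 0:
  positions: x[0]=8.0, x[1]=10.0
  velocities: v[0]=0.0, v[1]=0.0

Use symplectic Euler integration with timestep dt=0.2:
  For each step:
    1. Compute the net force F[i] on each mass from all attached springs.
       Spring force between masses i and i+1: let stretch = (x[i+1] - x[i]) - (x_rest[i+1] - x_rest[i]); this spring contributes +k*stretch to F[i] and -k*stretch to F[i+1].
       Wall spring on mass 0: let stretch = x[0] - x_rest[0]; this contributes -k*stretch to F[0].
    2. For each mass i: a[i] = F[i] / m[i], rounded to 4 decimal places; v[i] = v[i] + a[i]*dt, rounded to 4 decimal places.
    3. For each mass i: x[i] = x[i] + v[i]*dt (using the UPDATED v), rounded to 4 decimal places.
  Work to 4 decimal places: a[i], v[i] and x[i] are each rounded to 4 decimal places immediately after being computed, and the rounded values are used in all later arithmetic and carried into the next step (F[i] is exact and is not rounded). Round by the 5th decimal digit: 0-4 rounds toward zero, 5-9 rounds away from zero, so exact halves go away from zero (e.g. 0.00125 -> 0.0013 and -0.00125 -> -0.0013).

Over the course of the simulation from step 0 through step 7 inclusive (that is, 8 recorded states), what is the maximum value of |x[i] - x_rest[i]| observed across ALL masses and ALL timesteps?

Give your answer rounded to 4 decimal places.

Answer: 2.5258

Derivation:
Step 0: x=[8.0000 10.0000] v=[0.0000 0.0000]
Step 1: x=[7.5200 10.3200] v=[-2.4000 1.6000]
Step 2: x=[6.6624 10.8960] v=[-4.2880 2.8800]
Step 3: x=[5.6105 11.6133] v=[-5.2595 3.5866]
Step 4: x=[4.5900 12.3304] v=[-5.1026 3.5855]
Step 5: x=[3.8215 12.9083] v=[-3.8424 2.8893]
Step 6: x=[3.4742 13.2392] v=[-1.7363 1.6546]
Step 7: x=[3.6302 13.2689] v=[0.7800 0.1486]
Max displacement = 2.5258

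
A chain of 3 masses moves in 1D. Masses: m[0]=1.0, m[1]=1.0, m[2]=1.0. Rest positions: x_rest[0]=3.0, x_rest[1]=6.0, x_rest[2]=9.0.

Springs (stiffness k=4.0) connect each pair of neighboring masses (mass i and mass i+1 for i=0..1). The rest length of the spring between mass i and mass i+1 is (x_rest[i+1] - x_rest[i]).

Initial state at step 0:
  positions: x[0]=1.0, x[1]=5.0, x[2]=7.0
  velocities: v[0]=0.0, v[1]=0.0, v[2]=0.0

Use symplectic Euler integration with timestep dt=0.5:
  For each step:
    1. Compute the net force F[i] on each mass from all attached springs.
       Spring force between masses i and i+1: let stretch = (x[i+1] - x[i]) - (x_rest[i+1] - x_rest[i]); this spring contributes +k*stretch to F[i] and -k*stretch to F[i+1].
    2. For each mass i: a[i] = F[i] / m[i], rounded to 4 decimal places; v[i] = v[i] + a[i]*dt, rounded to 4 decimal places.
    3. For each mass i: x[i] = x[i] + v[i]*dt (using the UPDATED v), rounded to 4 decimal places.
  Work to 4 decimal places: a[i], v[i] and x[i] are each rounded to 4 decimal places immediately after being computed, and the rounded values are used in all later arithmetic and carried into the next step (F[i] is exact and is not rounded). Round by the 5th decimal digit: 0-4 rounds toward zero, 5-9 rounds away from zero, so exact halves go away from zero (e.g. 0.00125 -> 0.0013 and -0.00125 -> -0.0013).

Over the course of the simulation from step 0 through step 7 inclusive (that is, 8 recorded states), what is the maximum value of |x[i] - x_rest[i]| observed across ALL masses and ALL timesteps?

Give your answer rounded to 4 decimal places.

Step 0: x=[1.0000 5.0000 7.0000] v=[0.0000 0.0000 0.0000]
Step 1: x=[2.0000 3.0000 8.0000] v=[2.0000 -4.0000 2.0000]
Step 2: x=[1.0000 5.0000 7.0000] v=[-2.0000 4.0000 -2.0000]
Step 3: x=[1.0000 5.0000 7.0000] v=[0.0000 0.0000 0.0000]
Step 4: x=[2.0000 3.0000 8.0000] v=[2.0000 -4.0000 2.0000]
Step 5: x=[1.0000 5.0000 7.0000] v=[-2.0000 4.0000 -2.0000]
Step 6: x=[1.0000 5.0000 7.0000] v=[0.0000 0.0000 0.0000]
Step 7: x=[2.0000 3.0000 8.0000] v=[2.0000 -4.0000 2.0000]
Max displacement = 3.0000

Answer: 3.0000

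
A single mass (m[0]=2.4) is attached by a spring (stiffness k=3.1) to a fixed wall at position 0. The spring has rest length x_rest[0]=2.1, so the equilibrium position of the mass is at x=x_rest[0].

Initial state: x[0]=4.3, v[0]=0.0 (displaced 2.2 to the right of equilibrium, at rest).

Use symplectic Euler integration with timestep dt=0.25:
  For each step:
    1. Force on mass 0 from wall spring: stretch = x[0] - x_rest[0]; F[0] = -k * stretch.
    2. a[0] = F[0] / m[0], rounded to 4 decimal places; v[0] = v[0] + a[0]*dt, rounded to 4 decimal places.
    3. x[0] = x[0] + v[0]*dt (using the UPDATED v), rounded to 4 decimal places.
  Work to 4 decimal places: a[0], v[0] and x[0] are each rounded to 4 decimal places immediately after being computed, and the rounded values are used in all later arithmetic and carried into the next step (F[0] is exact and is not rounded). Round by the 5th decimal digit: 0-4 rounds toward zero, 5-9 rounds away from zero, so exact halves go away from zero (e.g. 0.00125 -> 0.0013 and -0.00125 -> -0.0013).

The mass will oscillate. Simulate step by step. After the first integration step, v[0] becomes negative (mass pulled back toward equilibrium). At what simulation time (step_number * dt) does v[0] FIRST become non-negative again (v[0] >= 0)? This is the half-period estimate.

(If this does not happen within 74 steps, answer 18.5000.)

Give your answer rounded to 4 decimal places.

Step 0: x=[4.3000] v=[0.0000]
Step 1: x=[4.1224] v=[-0.7104]
Step 2: x=[3.7815] v=[-1.3635]
Step 3: x=[3.3049] v=[-1.9065]
Step 4: x=[2.7310] v=[-2.2956]
Step 5: x=[2.1062] v=[-2.4994]
Step 6: x=[1.4809] v=[-2.5014]
Step 7: x=[0.9055] v=[-2.3015]
Step 8: x=[0.4266] v=[-1.9158]
Step 9: x=[0.0828] v=[-1.3754]
Step 10: x=[-0.0982] v=[-0.7240]
Step 11: x=[-0.1018] v=[-0.0142]
Step 12: x=[0.0724] v=[0.6968]
First v>=0 after going negative at step 12, time=3.0000

Answer: 3.0000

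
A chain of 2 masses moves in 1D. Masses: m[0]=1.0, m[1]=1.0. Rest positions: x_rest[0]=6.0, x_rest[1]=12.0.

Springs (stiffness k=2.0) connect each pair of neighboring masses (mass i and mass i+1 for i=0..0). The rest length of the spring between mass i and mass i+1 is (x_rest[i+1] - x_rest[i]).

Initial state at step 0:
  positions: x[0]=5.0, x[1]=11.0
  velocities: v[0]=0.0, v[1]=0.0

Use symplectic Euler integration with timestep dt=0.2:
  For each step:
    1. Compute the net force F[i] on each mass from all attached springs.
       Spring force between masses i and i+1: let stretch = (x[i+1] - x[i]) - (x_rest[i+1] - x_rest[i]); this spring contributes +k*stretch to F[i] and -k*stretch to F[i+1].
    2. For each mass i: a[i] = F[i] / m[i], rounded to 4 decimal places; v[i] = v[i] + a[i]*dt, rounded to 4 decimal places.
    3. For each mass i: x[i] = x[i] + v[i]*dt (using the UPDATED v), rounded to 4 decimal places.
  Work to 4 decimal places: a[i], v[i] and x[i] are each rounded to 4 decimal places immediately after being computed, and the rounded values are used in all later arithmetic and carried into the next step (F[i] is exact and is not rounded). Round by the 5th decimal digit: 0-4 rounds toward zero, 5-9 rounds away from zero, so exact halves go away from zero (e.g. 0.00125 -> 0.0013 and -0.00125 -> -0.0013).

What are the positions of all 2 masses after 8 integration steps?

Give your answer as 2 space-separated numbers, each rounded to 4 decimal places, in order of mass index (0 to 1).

Answer: 5.0000 11.0000

Derivation:
Step 0: x=[5.0000 11.0000] v=[0.0000 0.0000]
Step 1: x=[5.0000 11.0000] v=[0.0000 0.0000]
Step 2: x=[5.0000 11.0000] v=[0.0000 0.0000]
Step 3: x=[5.0000 11.0000] v=[0.0000 0.0000]
Step 4: x=[5.0000 11.0000] v=[0.0000 0.0000]
Step 5: x=[5.0000 11.0000] v=[0.0000 0.0000]
Step 6: x=[5.0000 11.0000] v=[0.0000 0.0000]
Step 7: x=[5.0000 11.0000] v=[0.0000 0.0000]
Step 8: x=[5.0000 11.0000] v=[0.0000 0.0000]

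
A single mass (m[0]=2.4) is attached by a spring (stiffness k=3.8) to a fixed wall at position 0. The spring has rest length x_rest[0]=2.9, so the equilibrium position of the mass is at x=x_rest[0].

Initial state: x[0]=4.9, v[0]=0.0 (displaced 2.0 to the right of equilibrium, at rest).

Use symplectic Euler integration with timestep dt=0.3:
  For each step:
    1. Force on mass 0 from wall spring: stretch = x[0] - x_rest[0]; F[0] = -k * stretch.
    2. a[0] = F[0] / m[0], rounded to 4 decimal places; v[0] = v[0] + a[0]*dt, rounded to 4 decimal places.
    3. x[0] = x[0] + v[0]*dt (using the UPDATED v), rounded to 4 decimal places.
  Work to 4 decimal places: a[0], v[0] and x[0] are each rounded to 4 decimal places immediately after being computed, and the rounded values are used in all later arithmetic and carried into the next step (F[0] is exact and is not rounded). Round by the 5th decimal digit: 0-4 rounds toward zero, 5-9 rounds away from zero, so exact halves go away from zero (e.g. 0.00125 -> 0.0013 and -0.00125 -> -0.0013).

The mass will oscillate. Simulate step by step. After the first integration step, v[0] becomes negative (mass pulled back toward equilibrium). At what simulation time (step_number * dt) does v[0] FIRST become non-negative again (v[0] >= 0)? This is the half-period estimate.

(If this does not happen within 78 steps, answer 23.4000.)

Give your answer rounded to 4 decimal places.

Step 0: x=[4.9000] v=[0.0000]
Step 1: x=[4.6150] v=[-0.9500]
Step 2: x=[4.0856] v=[-1.7646]
Step 3: x=[3.3873] v=[-2.3278]
Step 4: x=[2.6195] v=[-2.5593]
Step 5: x=[1.8917] v=[-2.4261]
Step 6: x=[1.3075] v=[-1.9472]
Step 7: x=[0.9503] v=[-1.1908]
Step 8: x=[0.8709] v=[-0.2647]
Step 9: x=[1.0806] v=[0.6991]
First v>=0 after going negative at step 9, time=2.7000

Answer: 2.7000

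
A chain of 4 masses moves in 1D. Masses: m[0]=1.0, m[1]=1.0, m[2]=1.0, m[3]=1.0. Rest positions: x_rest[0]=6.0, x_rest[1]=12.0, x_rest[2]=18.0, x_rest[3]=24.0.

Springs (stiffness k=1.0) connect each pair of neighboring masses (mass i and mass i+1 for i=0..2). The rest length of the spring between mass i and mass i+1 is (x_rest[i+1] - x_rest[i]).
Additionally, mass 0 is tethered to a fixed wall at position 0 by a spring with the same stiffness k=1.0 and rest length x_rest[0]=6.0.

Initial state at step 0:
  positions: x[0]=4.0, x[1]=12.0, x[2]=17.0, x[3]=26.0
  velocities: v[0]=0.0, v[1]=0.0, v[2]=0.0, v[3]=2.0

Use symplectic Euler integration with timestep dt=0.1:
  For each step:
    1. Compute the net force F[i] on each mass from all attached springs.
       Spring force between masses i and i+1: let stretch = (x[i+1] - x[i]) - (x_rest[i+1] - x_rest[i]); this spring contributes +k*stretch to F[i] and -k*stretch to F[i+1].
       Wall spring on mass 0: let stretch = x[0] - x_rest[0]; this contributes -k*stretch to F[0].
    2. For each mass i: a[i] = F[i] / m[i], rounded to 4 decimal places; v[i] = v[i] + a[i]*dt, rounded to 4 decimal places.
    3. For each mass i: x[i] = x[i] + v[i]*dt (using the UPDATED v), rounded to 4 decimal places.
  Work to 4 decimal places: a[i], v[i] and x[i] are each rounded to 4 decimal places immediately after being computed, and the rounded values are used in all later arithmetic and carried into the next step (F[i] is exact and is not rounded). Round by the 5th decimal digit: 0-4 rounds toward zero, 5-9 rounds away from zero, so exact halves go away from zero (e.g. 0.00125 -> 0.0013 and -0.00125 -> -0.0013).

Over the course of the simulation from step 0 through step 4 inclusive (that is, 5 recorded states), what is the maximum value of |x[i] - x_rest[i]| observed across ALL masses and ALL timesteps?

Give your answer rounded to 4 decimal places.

Step 0: x=[4.0000 12.0000 17.0000 26.0000] v=[0.0000 0.0000 0.0000 2.0000]
Step 1: x=[4.0400 11.9700 17.0400 26.1700] v=[0.4000 -0.3000 0.4000 1.7000]
Step 2: x=[4.1189 11.9114 17.1206 26.3087] v=[0.7890 -0.5860 0.8060 1.3870]
Step 3: x=[4.2345 11.8270 17.2410 26.4155] v=[1.1564 -0.8443 1.2039 1.0682]
Step 4: x=[4.3837 11.7208 17.3990 26.4906] v=[1.4922 -1.0622 1.5800 0.7508]
Max displacement = 2.4906

Answer: 2.4906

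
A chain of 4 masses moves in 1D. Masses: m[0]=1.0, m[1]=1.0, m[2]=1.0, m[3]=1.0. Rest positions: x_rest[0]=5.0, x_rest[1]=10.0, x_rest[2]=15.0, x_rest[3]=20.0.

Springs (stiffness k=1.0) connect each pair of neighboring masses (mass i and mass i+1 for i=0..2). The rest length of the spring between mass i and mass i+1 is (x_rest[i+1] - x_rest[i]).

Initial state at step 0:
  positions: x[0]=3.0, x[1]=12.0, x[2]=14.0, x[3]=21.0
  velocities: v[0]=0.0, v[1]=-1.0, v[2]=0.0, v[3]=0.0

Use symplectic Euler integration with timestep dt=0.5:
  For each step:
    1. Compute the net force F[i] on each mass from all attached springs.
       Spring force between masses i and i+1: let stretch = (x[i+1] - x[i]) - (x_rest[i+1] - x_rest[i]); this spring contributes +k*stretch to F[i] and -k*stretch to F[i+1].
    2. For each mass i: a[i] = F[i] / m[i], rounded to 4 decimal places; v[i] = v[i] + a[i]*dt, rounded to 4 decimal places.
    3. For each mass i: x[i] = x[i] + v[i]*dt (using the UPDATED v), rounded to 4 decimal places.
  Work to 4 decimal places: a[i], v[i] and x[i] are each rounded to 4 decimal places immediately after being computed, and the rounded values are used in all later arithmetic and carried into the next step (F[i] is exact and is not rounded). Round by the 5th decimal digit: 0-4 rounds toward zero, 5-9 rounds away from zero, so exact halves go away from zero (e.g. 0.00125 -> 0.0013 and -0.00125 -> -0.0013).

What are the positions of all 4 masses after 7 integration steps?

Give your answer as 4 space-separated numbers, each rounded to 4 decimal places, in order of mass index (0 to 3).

Step 0: x=[3.0000 12.0000 14.0000 21.0000] v=[0.0000 -1.0000 0.0000 0.0000]
Step 1: x=[4.0000 9.7500 15.2500 20.5000] v=[2.0000 -4.5000 2.5000 -1.0000]
Step 2: x=[5.1875 7.4375 16.4375 19.9375] v=[2.3750 -4.6250 2.3750 -1.1250]
Step 3: x=[5.6875 6.8125 16.2500 19.7500] v=[1.0000 -1.2500 -0.3750 -0.3750]
Step 4: x=[5.2188 8.2657 14.5781 19.9375] v=[-0.9375 2.9063 -3.3438 0.3750]
Step 5: x=[4.2618 10.5353 12.6680 20.0352] v=[-1.9141 4.5391 -3.8203 0.1953]
Step 6: x=[3.6231 11.7697 12.0665 19.5411] v=[-1.2774 2.4687 -1.2031 -0.9883]
Step 7: x=[3.7711 11.0416 13.2594 18.4283] v=[0.2959 -1.4562 2.3858 -2.2256]

Answer: 3.7711 11.0416 13.2594 18.4283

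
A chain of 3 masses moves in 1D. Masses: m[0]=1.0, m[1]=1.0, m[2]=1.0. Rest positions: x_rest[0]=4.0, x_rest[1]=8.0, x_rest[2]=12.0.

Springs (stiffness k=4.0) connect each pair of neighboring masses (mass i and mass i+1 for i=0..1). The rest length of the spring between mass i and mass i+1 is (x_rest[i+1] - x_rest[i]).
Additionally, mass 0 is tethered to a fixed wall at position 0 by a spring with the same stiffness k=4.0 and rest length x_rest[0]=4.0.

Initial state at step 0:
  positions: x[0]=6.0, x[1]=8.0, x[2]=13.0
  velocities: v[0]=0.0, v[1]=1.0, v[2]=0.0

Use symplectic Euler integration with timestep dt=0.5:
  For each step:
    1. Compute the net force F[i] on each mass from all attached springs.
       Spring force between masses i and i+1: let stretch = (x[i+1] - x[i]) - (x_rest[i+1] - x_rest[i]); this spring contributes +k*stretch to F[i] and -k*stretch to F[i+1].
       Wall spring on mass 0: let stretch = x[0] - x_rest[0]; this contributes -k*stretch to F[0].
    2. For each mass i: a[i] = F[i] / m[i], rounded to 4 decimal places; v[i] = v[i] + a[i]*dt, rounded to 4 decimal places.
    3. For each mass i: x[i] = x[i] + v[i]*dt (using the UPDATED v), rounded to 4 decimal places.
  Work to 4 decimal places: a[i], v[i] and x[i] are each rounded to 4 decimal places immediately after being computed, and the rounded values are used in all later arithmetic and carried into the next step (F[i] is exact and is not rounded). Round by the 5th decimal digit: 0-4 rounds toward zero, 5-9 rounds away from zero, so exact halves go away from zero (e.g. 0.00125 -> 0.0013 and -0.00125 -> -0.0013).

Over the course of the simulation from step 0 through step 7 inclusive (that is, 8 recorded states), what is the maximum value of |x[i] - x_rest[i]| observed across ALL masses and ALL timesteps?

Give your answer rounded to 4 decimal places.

Step 0: x=[6.0000 8.0000 13.0000] v=[0.0000 1.0000 0.0000]
Step 1: x=[2.0000 11.5000 12.0000] v=[-8.0000 7.0000 -2.0000]
Step 2: x=[5.5000 6.0000 14.5000] v=[7.0000 -11.0000 5.0000]
Step 3: x=[4.0000 8.5000 12.5000] v=[-3.0000 5.0000 -4.0000]
Step 4: x=[3.0000 10.5000 10.5000] v=[-2.0000 4.0000 -4.0000]
Step 5: x=[6.5000 5.0000 12.5000] v=[7.0000 -11.0000 4.0000]
Step 6: x=[2.0000 8.5000 11.0000] v=[-9.0000 7.0000 -3.0000]
Step 7: x=[2.0000 8.0000 11.0000] v=[0.0000 -1.0000 0.0000]
Max displacement = 3.5000

Answer: 3.5000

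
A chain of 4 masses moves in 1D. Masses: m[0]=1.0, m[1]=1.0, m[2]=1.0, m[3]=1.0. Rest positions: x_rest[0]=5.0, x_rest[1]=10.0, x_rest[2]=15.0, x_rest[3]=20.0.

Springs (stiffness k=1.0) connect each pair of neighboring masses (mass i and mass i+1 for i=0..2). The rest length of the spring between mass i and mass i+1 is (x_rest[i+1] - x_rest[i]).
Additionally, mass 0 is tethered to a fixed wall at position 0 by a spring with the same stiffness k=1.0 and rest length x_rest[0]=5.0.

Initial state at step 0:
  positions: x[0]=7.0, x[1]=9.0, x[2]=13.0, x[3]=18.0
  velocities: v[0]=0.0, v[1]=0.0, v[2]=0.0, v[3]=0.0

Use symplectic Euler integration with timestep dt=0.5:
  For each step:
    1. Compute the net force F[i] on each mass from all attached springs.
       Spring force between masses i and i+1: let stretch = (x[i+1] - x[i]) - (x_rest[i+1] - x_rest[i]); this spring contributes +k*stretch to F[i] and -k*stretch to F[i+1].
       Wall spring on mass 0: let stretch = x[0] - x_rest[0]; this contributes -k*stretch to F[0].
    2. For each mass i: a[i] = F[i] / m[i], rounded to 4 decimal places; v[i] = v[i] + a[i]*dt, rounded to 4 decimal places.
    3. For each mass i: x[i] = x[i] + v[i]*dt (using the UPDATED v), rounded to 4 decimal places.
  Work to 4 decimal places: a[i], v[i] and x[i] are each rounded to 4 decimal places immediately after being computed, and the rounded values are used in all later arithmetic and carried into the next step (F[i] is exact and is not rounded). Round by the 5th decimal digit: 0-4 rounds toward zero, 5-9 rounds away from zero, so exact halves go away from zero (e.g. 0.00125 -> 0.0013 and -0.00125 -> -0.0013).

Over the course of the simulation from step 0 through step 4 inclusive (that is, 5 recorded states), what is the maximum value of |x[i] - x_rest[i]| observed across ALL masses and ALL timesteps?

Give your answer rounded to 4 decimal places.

Step 0: x=[7.0000 9.0000 13.0000 18.0000] v=[0.0000 0.0000 0.0000 0.0000]
Step 1: x=[5.7500 9.5000 13.2500 18.0000] v=[-2.5000 1.0000 0.5000 0.0000]
Step 2: x=[4.0000 10.0000 13.7500 18.0625] v=[-3.5000 1.0000 1.0000 0.1250]
Step 3: x=[2.7500 9.9375 14.3907 18.2969] v=[-2.5000 -0.1250 1.2813 0.4688]
Step 4: x=[2.6094 9.1914 14.8946 18.8048] v=[-0.2813 -1.4922 1.0078 1.0157]
Max displacement = 2.3906

Answer: 2.3906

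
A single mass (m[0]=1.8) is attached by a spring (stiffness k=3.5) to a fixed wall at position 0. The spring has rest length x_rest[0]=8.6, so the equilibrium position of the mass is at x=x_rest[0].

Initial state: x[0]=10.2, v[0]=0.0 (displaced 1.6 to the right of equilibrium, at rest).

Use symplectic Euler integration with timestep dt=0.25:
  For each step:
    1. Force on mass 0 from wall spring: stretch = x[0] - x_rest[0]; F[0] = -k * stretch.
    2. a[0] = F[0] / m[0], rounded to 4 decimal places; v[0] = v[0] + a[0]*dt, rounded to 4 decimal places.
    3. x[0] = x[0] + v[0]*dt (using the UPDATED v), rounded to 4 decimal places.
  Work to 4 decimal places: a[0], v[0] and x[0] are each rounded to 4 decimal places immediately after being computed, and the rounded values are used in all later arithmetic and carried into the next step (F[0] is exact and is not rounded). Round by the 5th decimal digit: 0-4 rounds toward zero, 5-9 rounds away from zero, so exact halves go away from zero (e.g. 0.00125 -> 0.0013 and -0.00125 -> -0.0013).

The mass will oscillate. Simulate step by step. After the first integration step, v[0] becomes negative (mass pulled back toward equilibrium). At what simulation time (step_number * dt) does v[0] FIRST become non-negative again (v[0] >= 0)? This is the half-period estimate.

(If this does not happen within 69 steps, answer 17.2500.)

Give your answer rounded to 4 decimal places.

Answer: 2.2500

Derivation:
Step 0: x=[10.2000] v=[0.0000]
Step 1: x=[10.0056] v=[-0.7778]
Step 2: x=[9.6403] v=[-1.4611]
Step 3: x=[9.1486] v=[-1.9668]
Step 4: x=[8.5902] v=[-2.2335]
Step 5: x=[8.0330] v=[-2.2287]
Step 6: x=[7.5447] v=[-1.9531]
Step 7: x=[7.1847] v=[-1.4401]
Step 8: x=[6.9967] v=[-0.7521]
Step 9: x=[7.0035] v=[0.0273]
First v>=0 after going negative at step 9, time=2.2500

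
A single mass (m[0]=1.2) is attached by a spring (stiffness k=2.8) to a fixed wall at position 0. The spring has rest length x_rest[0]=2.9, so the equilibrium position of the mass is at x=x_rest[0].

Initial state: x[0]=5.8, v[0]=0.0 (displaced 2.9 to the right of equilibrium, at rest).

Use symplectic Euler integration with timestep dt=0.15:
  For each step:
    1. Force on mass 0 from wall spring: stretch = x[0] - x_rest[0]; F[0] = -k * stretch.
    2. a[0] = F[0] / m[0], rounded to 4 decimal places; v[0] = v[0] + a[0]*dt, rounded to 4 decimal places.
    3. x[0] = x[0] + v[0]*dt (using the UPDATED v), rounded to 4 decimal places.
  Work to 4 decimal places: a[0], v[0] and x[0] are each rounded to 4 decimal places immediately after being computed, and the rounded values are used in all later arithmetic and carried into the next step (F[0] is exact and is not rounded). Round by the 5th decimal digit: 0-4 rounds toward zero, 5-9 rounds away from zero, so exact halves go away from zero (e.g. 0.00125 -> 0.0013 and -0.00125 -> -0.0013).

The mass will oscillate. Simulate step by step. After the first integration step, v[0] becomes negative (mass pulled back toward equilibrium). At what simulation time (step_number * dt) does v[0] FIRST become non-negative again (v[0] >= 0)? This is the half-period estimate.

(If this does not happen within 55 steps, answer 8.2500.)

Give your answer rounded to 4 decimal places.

Answer: 2.1000

Derivation:
Step 0: x=[5.8000] v=[0.0000]
Step 1: x=[5.6478] v=[-1.0150]
Step 2: x=[5.3513] v=[-1.9767]
Step 3: x=[4.9261] v=[-2.8347]
Step 4: x=[4.3945] v=[-3.5438]
Step 5: x=[3.7845] v=[-4.0669]
Step 6: x=[3.1280] v=[-4.3765]
Step 7: x=[2.4596] v=[-4.4563]
Step 8: x=[1.8143] v=[-4.3022]
Step 9: x=[1.2260] v=[-3.9222]
Step 10: x=[0.7256] v=[-3.3363]
Step 11: x=[0.3393] v=[-2.5753]
Step 12: x=[0.0874] v=[-1.6791]
Step 13: x=[-0.0168] v=[-0.6947]
Step 14: x=[0.0321] v=[0.3262]
First v>=0 after going negative at step 14, time=2.1000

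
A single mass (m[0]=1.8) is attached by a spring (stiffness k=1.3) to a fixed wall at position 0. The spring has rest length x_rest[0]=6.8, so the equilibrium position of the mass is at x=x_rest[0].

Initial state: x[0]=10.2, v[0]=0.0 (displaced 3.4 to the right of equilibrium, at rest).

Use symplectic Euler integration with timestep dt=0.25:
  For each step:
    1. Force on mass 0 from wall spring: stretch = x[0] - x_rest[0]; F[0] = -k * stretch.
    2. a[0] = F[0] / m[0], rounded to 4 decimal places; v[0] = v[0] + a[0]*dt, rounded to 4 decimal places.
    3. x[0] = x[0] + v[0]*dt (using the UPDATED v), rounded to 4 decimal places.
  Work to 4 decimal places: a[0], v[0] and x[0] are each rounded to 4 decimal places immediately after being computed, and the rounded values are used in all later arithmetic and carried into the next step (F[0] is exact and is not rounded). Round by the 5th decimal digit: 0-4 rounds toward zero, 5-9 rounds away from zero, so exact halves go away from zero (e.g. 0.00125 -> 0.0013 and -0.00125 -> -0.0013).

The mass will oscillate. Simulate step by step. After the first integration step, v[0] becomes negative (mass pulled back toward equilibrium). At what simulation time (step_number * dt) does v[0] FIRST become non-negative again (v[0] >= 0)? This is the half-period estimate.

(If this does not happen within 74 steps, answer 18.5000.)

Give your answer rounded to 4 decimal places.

Step 0: x=[10.2000] v=[0.0000]
Step 1: x=[10.0465] v=[-0.6139]
Step 2: x=[9.7465] v=[-1.2001]
Step 3: x=[9.3135] v=[-1.7321]
Step 4: x=[8.7670] v=[-2.1859]
Step 5: x=[8.1317] v=[-2.5411]
Step 6: x=[7.4363] v=[-2.7816]
Step 7: x=[6.7122] v=[-2.8965]
Step 8: x=[5.9920] v=[-2.8807]
Step 9: x=[5.3083] v=[-2.7348]
Step 10: x=[4.6919] v=[-2.4655]
Step 11: x=[4.1707] v=[-2.0849]
Step 12: x=[3.7682] v=[-1.6102]
Step 13: x=[3.5025] v=[-1.0628]
Step 14: x=[3.3857] v=[-0.4674]
Step 15: x=[3.4230] v=[0.1491]
First v>=0 after going negative at step 15, time=3.7500

Answer: 3.7500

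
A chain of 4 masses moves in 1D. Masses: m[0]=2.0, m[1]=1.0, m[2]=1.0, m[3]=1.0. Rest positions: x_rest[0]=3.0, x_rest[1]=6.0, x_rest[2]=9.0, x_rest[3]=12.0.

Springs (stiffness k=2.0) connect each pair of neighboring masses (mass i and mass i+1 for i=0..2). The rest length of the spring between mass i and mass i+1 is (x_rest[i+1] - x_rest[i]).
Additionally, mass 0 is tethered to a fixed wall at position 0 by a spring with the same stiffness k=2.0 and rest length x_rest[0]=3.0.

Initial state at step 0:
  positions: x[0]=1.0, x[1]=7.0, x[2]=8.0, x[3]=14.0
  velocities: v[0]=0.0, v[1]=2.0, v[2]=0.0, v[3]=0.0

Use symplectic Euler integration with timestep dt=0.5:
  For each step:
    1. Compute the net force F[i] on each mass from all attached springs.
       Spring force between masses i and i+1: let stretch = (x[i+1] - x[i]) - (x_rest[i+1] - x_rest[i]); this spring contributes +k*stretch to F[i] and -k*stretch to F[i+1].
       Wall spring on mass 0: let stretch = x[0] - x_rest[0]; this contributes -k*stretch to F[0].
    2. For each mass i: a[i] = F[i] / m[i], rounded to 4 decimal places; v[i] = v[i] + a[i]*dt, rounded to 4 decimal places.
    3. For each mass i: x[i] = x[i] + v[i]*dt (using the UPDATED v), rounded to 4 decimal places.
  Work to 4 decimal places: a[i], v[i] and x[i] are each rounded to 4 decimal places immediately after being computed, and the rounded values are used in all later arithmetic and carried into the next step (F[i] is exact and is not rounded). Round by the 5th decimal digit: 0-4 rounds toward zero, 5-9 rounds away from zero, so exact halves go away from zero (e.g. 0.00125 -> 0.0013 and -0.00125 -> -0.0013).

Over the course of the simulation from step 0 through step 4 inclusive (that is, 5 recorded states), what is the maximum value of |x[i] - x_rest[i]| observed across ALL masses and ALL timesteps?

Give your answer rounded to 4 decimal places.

Step 0: x=[1.0000 7.0000 8.0000 14.0000] v=[0.0000 2.0000 0.0000 0.0000]
Step 1: x=[2.2500 5.5000 10.5000 12.5000] v=[2.5000 -3.0000 5.0000 -3.0000]
Step 2: x=[3.7500 4.8750 11.5000 11.5000] v=[3.0000 -1.2500 2.0000 -2.0000]
Step 3: x=[4.5938 7.0000 9.1875 12.0000] v=[1.6875 4.2500 -4.6250 1.0000]
Step 4: x=[4.8907 9.0157 7.1875 12.5938] v=[0.5937 4.0313 -4.0000 1.1875]
Max displacement = 3.0157

Answer: 3.0157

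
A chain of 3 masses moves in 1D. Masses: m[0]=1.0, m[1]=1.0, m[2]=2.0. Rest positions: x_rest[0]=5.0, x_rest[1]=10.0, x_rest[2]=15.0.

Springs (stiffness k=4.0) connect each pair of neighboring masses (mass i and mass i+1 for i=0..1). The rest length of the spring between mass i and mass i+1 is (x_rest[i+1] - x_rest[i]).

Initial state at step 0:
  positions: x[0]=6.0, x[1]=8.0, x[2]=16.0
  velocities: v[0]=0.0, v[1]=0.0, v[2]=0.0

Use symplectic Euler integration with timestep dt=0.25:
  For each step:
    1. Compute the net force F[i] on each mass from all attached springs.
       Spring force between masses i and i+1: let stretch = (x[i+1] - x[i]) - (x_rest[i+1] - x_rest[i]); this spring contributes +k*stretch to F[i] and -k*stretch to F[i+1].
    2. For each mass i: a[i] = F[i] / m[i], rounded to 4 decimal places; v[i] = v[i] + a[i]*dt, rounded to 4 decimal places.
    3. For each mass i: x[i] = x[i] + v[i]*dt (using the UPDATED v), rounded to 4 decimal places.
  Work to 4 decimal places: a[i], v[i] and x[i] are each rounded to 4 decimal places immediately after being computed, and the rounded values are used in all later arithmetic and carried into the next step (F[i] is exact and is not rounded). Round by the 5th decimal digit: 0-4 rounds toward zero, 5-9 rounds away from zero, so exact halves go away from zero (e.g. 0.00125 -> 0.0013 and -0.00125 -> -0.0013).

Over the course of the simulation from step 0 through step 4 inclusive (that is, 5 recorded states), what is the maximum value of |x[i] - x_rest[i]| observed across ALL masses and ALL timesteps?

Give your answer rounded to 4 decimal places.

Step 0: x=[6.0000 8.0000 16.0000] v=[0.0000 0.0000 0.0000]
Step 1: x=[5.2500 9.5000 15.6250] v=[-3.0000 6.0000 -1.5000]
Step 2: x=[4.3125 11.4688 15.1094] v=[-3.7500 7.8750 -2.0625]
Step 3: x=[3.9141 12.5586 14.7637] v=[-1.5937 4.3593 -1.3828]
Step 4: x=[4.4268 12.0386 14.7674] v=[2.0508 -2.0801 0.0147]
Max displacement = 2.5586

Answer: 2.5586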